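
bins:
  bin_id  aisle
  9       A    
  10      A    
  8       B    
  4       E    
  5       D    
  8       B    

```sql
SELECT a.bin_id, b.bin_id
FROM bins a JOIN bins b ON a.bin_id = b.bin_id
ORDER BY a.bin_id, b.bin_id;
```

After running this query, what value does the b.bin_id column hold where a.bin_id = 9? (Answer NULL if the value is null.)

INNER JOIN keeps only pairs where the ON condition holds.
Matching on a.bin_id = b.bin_id.
- a (bin_id=9) pairs with 1 row(s) of b.
- a (bin_id=10) pairs with 1 row(s) of b.
- a (bin_id=8) pairs with 2 row(s) of b.
- a (bin_id=4) pairs with 1 row(s) of b.
- a (bin_id=5) pairs with 1 row(s) of b.
- a (bin_id=8) pairs with 2 row(s) of b.

9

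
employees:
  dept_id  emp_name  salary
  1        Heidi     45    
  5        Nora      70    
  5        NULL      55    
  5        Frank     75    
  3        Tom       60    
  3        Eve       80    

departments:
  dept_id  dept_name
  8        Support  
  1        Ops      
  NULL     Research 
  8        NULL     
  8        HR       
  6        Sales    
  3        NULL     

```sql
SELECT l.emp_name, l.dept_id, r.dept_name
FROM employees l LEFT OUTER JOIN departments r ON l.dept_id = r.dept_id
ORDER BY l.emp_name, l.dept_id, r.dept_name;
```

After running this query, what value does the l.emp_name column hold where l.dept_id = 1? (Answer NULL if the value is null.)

LEFT JOIN keeps every row from `employees`; unmatched rows get NULL for `departments`'s columns.
Matching on l.dept_id = r.dept_id. A NULL in a compared column never satisfies the condition.
- l (dept_id=1) pairs with 1 row(s) of r.
- l (dept_id=5) has no partner → padded with NULL.
- l (dept_id=5) has no partner → padded with NULL.
- l (dept_id=5) has no partner → padded with NULL.
- l (dept_id=3) pairs with 1 row(s) of r.
- l (dept_id=3) pairs with 1 row(s) of r.

Heidi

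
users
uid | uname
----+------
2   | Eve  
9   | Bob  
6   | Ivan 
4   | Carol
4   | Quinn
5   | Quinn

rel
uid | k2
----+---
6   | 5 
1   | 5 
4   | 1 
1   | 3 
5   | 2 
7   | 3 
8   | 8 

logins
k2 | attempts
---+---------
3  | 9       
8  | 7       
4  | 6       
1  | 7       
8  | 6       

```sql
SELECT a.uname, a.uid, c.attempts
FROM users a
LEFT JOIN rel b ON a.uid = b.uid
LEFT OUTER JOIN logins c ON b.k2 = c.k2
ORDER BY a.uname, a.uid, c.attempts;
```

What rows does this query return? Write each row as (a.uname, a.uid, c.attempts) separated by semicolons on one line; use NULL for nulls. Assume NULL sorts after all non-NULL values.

(Bob, 9, NULL); (Carol, 4, 7); (Eve, 2, NULL); (Ivan, 6, NULL); (Quinn, 4, 7); (Quinn, 5, NULL)

Joins associate left-to-right: users LEFT JOIN rel on uid gives 6 intermediate row(s).
Then LEFT JOIN `logins c` on k2: each of those 6 rows is kept; rows whose b.k2 has no match in c get NULL for c's columns.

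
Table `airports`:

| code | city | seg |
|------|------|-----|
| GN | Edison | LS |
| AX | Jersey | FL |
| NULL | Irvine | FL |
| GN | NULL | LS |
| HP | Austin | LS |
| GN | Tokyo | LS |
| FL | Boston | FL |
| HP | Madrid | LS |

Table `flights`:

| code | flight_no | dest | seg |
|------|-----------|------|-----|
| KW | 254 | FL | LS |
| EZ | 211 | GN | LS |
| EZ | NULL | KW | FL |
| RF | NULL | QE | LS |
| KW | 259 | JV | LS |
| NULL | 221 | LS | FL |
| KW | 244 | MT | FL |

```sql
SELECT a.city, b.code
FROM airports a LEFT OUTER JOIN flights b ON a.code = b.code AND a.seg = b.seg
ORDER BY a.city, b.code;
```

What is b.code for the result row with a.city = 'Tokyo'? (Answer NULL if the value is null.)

LEFT JOIN keeps every row from `airports`; unmatched rows get NULL for `flights`'s columns.
Matching on a.code = b.code AND a.seg = b.seg. A NULL in a compared column never satisfies the condition.
- a (code=GN, seg=LS) has no partner → padded with NULL.
- a (code=AX, seg=FL) has no partner → padded with NULL.
- a (code=NULL, seg=FL) has no partner → padded with NULL.
- a (code=GN, seg=LS) has no partner → padded with NULL.
- a (code=HP, seg=LS) has no partner → padded with NULL.
- a (code=GN, seg=LS) has no partner → padded with NULL.
- a (code=FL, seg=FL) has no partner → padded with NULL.
- a (code=HP, seg=LS) has no partner → padded with NULL.

NULL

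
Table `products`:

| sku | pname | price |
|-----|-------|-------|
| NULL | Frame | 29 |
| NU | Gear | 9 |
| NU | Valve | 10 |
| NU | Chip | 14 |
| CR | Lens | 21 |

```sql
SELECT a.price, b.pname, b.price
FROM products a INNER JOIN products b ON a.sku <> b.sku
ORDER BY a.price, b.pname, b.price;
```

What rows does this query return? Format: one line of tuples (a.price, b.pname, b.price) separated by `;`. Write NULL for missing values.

(9, Lens, 21); (10, Lens, 21); (14, Lens, 21); (21, Chip, 14); (21, Gear, 9); (21, Valve, 10)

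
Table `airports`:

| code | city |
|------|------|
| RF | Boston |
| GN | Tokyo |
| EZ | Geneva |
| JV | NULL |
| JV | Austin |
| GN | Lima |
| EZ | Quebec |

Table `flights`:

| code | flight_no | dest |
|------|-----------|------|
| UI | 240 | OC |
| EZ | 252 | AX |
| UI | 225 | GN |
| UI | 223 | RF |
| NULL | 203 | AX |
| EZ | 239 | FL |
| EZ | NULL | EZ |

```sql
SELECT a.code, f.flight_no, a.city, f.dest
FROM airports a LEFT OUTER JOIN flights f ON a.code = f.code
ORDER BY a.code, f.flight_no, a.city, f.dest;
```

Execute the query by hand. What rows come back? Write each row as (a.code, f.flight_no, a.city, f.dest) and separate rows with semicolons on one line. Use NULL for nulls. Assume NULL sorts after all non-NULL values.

LEFT JOIN keeps every row from `airports`; unmatched rows get NULL for `flights`'s columns.
Matching on a.code = f.code. A NULL in a compared column never satisfies the condition.
Matched pairs: 6; unmatched a rows kept: 5.

(EZ, 239, Geneva, FL); (EZ, 239, Quebec, FL); (EZ, 252, Geneva, AX); (EZ, 252, Quebec, AX); (EZ, NULL, Geneva, EZ); (EZ, NULL, Quebec, EZ); (GN, NULL, Lima, NULL); (GN, NULL, Tokyo, NULL); (JV, NULL, Austin, NULL); (JV, NULL, NULL, NULL); (RF, NULL, Boston, NULL)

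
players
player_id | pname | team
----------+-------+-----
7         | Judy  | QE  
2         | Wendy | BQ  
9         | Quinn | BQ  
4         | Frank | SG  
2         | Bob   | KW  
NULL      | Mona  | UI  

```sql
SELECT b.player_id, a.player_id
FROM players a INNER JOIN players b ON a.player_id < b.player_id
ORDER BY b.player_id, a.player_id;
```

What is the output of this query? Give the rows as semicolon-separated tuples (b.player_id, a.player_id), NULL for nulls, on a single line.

(4, 2); (4, 2); (7, 2); (7, 2); (7, 4); (9, 2); (9, 2); (9, 4); (9, 7)

INNER JOIN keeps only pairs where the ON condition holds.
Matching on a.player_id < b.player_id. A NULL in a compared column never satisfies the condition.
Matched pairs: 9.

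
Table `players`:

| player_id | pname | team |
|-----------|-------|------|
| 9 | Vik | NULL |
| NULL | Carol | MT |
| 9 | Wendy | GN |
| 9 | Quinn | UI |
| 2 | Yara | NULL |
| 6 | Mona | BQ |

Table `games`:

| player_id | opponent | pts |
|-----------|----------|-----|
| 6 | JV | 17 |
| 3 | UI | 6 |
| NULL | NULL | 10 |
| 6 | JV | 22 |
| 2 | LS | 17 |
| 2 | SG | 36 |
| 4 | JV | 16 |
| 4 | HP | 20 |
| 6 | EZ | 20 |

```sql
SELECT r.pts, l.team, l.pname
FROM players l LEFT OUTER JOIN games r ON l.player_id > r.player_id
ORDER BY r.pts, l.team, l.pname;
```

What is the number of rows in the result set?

LEFT JOIN keeps every row from `players`; unmatched rows get NULL for `games`'s columns.
Matching on l.player_id > r.player_id. A NULL in a compared column never satisfies the condition.
Matched pairs: 29; unmatched l rows kept: 2.
Total: 29 matched + 2 padded = 31 rows.

31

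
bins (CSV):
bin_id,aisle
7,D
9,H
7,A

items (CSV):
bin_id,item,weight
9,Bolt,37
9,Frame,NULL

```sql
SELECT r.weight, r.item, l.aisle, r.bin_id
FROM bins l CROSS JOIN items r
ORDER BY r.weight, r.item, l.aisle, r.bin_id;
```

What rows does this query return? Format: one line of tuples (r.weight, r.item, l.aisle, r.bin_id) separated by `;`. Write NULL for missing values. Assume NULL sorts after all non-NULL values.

CROSS JOIN pairs every row of `bins` with every row of `items`: 3 × 2 = 6 rows.

(37, Bolt, A, 9); (37, Bolt, D, 9); (37, Bolt, H, 9); (NULL, Frame, A, 9); (NULL, Frame, D, 9); (NULL, Frame, H, 9)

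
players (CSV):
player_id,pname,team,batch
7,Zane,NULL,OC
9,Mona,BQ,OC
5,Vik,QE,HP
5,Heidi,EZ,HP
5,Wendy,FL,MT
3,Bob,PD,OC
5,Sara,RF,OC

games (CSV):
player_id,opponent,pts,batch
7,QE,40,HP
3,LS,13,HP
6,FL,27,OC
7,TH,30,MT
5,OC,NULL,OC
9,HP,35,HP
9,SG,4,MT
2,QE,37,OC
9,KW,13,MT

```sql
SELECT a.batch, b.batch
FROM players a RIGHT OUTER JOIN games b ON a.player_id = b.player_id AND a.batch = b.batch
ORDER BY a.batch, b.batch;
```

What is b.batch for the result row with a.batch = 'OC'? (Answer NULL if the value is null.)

OC

RIGHT JOIN keeps every row from `games`; unmatched rows get NULL for `players`'s columns.
Matching on a.player_id = b.player_id AND a.batch = b.batch.
- a[0] player_id=7, batch=OC → no match.
- a[1] player_id=9, batch=OC → no match.
- a[2] player_id=5, batch=HP → no match.
- a[3] player_id=5, batch=HP → no match.
- a[4] player_id=5, batch=MT → no match.
- a[5] player_id=3, batch=OC → no match.
- a[6] player_id=5, batch=OC → 1 match(es) in b → 1 row(s).
- plus 8 unmatched b row(s), each kept with NULL a columns.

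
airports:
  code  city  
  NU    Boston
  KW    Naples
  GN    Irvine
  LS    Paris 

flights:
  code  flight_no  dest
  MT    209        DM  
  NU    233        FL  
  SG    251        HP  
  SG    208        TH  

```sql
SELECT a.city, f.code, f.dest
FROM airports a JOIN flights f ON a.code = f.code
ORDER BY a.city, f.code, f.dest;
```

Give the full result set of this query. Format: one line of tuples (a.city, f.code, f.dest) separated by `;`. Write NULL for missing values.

INNER JOIN keeps only pairs where the ON condition holds.
Matching on a.code = f.code.
- code=NU: 1 matching f row(s), so 1 row(s) emitted.
- code=KW: no matching f row, dropped.
- code=GN: no matching f row, dropped.
- code=LS: no matching f row, dropped.
After projecting and ordering:
a.city | f.code | f.dest
Boston | NU | FL

(Boston, NU, FL)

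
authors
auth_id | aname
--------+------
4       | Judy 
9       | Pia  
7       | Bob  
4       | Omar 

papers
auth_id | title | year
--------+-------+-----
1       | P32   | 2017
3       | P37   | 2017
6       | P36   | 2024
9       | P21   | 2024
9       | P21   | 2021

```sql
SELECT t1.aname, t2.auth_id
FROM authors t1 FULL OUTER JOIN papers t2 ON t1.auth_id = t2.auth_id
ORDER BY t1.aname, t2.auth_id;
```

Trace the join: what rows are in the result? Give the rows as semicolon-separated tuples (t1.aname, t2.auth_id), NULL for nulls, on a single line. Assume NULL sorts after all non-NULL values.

FULL OUTER JOIN keeps every row from both sides; unmatched rows get NULL for the other side's columns.
Matching on t1.auth_id = t2.auth_id.
- auth_id=4: no t2 row matches, row kept with t2 columns NULL.
- auth_id=9: 2 matching t2 row(s), so 2 row(s) emitted.
- auth_id=7: no t2 row matches, row kept with t2 columns NULL.
- auth_id=4: no t2 row matches, row kept with t2 columns NULL.
- plus 3 unmatched t2 row(s), each kept with NULL t1 columns.
After projecting and ordering:
t1.aname | t2.auth_id
Bob | NULL
Judy | NULL
Omar | NULL
Pia | 9
Pia | 9
NULL | 1
NULL | 3
NULL | 6

(Bob, NULL); (Judy, NULL); (Omar, NULL); (Pia, 9); (Pia, 9); (NULL, 1); (NULL, 3); (NULL, 6)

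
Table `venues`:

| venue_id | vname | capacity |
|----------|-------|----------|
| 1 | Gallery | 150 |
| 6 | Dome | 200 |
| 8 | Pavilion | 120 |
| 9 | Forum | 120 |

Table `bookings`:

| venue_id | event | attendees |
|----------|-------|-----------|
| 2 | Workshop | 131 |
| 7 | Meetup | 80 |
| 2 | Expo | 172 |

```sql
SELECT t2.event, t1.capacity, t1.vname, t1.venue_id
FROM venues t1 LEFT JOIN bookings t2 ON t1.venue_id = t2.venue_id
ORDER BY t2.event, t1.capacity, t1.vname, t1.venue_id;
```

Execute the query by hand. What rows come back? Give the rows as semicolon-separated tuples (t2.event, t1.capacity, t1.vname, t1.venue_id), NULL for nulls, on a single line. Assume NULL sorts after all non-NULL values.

(NULL, 120, Forum, 9); (NULL, 120, Pavilion, 8); (NULL, 150, Gallery, 1); (NULL, 200, Dome, 6)

LEFT JOIN keeps every row from `venues`; unmatched rows get NULL for `bookings`'s columns.
Matching on t1.venue_id = t2.venue_id.
Matched pairs: 0; unmatched t1 rows kept: 4.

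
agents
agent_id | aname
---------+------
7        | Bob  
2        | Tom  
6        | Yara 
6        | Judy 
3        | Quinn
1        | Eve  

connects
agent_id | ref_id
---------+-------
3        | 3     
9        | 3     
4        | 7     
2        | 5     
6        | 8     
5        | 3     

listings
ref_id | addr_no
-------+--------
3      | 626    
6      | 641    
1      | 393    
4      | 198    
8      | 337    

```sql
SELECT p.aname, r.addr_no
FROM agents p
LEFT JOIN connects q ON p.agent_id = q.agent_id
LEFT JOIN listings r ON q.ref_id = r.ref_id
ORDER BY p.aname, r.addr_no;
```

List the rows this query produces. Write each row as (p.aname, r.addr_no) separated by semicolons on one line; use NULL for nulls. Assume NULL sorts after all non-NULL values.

(Bob, NULL); (Eve, NULL); (Judy, 337); (Quinn, 626); (Tom, NULL); (Yara, 337)

Step 1 — p LEFT JOIN q on agent_id → 6 row(s).
Then LEFT JOIN `listings r` on ref_id: each of those 6 rows is kept; rows whose q.ref_id has no match in r get NULL for r's columns.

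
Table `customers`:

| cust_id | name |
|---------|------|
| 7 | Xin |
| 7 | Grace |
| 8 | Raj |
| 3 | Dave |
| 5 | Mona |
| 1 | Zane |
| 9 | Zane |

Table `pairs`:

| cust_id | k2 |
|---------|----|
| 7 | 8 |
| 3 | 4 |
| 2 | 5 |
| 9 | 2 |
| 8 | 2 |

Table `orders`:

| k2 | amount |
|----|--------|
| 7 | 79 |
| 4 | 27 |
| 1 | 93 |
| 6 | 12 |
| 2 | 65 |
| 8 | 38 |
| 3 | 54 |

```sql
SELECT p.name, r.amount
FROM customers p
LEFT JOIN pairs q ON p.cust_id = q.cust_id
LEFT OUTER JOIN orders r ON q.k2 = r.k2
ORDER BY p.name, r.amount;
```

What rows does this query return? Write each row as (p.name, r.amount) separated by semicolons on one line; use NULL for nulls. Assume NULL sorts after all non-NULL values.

(Dave, 27); (Grace, 38); (Mona, NULL); (Raj, 65); (Xin, 38); (Zane, 65); (Zane, NULL)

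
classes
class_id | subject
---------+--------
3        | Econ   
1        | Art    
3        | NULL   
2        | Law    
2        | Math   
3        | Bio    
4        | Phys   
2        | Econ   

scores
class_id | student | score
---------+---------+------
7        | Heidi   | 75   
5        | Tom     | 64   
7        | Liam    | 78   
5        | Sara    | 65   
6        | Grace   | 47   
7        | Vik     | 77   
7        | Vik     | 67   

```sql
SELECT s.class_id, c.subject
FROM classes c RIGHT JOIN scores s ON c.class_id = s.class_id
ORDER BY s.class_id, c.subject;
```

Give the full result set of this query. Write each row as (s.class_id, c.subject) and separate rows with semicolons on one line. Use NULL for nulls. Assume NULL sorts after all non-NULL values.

RIGHT JOIN keeps every row from `scores`; unmatched rows get NULL for `classes`'s columns.
Matching on c.class_id = s.class_id.
- c row (class_id=3): no match.
- c row (class_id=1): no match.
- c row (class_id=3): no match.
- c row (class_id=2): no match.
- c row (class_id=2): no match.
- c row (class_id=3): no match.
- c row (class_id=4): no match.
- c row (class_id=2): no match.
- 7 s row(s) had no c match → kept, c columns NULL.
After projecting and ordering:
s.class_id | c.subject
5 | NULL
5 | NULL
6 | NULL
7 | NULL
7 | NULL
7 | NULL
7 | NULL

(5, NULL); (5, NULL); (6, NULL); (7, NULL); (7, NULL); (7, NULL); (7, NULL)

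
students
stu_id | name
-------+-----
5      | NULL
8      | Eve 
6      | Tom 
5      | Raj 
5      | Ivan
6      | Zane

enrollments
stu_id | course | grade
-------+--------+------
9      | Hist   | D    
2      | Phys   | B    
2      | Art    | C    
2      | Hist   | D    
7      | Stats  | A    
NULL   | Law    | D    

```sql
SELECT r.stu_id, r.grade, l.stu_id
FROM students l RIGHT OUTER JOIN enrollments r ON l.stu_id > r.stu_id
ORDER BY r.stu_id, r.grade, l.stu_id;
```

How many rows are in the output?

21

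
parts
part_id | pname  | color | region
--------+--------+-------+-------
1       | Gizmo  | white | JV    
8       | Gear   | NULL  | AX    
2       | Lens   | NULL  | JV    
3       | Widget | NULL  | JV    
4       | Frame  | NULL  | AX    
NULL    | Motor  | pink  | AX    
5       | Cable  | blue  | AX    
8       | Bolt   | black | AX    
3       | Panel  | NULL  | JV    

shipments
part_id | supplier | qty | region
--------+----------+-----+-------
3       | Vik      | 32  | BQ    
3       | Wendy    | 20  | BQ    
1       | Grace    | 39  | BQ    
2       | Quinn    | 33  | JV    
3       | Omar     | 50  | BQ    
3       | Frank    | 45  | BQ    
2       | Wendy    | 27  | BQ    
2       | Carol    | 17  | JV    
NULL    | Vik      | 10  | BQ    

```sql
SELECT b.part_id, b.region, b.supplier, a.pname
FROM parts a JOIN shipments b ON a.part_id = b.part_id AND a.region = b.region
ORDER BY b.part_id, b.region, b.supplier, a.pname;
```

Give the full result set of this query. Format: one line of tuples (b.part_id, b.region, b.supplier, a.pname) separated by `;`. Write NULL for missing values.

(2, JV, Carol, Lens); (2, JV, Quinn, Lens)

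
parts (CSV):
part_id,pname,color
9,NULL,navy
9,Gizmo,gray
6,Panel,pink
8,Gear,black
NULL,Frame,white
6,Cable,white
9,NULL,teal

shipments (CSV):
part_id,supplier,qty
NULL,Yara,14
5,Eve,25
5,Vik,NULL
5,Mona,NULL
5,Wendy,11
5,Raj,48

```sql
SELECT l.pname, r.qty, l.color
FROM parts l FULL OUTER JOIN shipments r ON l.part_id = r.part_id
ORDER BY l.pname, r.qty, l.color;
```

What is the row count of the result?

13

FULL OUTER JOIN keeps every row from both sides; unmatched rows get NULL for the other side's columns.
Matching on l.part_id = r.part_id. A NULL in a compared column never satisfies the condition.
Matched pairs: 0; unmatched l rows kept: 7; unmatched r rows kept: 6.
Total: 0 matched + 13 padded = 13 rows.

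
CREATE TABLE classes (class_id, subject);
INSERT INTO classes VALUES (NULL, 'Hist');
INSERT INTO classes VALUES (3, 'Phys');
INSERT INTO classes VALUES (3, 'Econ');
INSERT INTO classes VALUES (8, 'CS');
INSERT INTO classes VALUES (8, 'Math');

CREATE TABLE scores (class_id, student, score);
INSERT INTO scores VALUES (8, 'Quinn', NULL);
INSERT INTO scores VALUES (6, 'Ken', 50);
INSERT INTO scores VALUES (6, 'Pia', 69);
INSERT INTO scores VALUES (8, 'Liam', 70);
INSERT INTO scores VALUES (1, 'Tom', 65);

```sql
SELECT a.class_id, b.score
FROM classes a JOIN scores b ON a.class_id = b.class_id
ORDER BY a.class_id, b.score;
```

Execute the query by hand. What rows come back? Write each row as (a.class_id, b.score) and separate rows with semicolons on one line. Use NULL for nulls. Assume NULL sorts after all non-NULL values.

(8, 70); (8, 70); (8, NULL); (8, NULL)

INNER JOIN keeps only pairs where the ON condition holds.
Matching on a.class_id = b.class_id. A NULL in a compared column never satisfies the condition.
Matched pairs: 4.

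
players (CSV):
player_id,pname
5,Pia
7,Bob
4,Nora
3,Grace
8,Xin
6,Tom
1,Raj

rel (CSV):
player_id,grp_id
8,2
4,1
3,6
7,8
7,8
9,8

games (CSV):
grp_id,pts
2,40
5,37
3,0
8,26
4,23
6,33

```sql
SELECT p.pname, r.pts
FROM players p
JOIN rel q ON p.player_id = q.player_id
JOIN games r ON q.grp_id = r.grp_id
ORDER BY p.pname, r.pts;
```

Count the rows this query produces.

4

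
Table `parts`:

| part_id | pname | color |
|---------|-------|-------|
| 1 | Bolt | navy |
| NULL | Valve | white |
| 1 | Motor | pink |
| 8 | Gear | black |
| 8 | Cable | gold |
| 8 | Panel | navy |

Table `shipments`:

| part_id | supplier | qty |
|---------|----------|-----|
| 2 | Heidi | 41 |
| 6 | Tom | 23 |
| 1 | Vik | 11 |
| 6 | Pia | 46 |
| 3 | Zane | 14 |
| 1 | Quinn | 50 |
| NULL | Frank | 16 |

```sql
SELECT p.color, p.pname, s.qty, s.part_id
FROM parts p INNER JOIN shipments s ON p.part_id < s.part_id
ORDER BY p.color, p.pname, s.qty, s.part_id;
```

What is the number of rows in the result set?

INNER JOIN keeps only pairs where the ON condition holds.
Matching on p.part_id < s.part_id. A NULL in a compared column never satisfies the condition.
- p row (part_id=1): matches 4 s row(s) → 4 output row(s).
- p row (part_id=NULL): no match → dropped.
- p row (part_id=1): matches 4 s row(s) → 4 output row(s).
- p row (part_id=8): no match → dropped.
- p row (part_id=8): no match → dropped.
- p row (part_id=8): no match → dropped.
Total: 8 rows.

8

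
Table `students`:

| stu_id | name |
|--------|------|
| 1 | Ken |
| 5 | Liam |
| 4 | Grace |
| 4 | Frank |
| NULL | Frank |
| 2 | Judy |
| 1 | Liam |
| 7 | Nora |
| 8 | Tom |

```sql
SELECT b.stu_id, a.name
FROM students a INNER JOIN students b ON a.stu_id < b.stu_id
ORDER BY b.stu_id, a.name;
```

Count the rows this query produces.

INNER JOIN keeps only pairs where the ON condition holds.
Matching on a.stu_id < b.stu_id. A NULL in a compared column never satisfies the condition.
- stu_id=1: 6 matching b row(s), so 6 row(s) emitted.
- stu_id=5: 2 matching b row(s), so 2 row(s) emitted.
- stu_id=4: 3 matching b row(s), so 3 row(s) emitted.
- stu_id=4: 3 matching b row(s), so 3 row(s) emitted.
- stu_id=NULL: no matching b row, dropped.
- stu_id=2: 5 matching b row(s), so 5 row(s) emitted.
- stu_id=1: 6 matching b row(s), so 6 row(s) emitted.
- stu_id=7: 1 matching b row(s), so 1 row(s) emitted.
- stu_id=8: no matching b row, dropped.
Total: 26 rows.

26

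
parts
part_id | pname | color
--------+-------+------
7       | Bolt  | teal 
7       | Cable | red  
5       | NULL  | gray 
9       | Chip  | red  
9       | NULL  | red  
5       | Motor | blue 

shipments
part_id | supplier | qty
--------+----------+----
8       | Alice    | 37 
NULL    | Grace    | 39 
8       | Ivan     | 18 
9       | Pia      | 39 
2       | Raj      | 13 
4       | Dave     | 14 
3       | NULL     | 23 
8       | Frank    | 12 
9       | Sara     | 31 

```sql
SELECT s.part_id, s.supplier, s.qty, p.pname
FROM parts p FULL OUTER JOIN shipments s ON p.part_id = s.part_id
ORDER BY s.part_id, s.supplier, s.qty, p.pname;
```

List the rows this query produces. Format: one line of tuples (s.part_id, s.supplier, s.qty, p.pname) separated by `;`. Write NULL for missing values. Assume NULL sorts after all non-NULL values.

FULL OUTER JOIN keeps every row from both sides; unmatched rows get NULL for the other side's columns.
Matching on p.part_id = s.part_id. A NULL in a compared column never satisfies the condition.
- p[0] part_id=7 → no match; kept with NULLs on the s side.
- p[1] part_id=7 → no match; kept with NULLs on the s side.
- p[2] part_id=5 → no match; kept with NULLs on the s side.
- p[3] part_id=9 → 2 match(es) in s → 2 row(s).
- p[4] part_id=9 → 2 match(es) in s → 2 row(s).
- p[5] part_id=5 → no match; kept with NULLs on the s side.
- 7 s row(s) had no p match → kept, p columns NULL.

(2, Raj, 13, NULL); (3, NULL, 23, NULL); (4, Dave, 14, NULL); (8, Alice, 37, NULL); (8, Frank, 12, NULL); (8, Ivan, 18, NULL); (9, Pia, 39, Chip); (9, Pia, 39, NULL); (9, Sara, 31, Chip); (9, Sara, 31, NULL); (NULL, Grace, 39, NULL); (NULL, NULL, NULL, Bolt); (NULL, NULL, NULL, Cable); (NULL, NULL, NULL, Motor); (NULL, NULL, NULL, NULL)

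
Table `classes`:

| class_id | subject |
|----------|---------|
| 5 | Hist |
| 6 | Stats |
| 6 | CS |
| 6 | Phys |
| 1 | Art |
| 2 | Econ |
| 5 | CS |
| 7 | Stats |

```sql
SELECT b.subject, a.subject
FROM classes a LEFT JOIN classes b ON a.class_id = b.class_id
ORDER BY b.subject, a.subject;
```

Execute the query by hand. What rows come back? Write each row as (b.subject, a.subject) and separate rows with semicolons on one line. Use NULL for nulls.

(Art, Art); (CS, CS); (CS, CS); (CS, Hist); (CS, Phys); (CS, Stats); (Econ, Econ); (Hist, CS); (Hist, Hist); (Phys, CS); (Phys, Phys); (Phys, Stats); (Stats, CS); (Stats, Phys); (Stats, Stats); (Stats, Stats)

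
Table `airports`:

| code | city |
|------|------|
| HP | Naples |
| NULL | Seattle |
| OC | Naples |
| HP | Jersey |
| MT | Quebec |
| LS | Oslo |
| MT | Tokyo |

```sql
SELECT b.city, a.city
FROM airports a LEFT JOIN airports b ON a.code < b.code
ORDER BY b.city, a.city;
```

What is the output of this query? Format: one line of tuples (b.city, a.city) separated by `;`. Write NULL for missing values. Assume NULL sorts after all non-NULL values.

(Naples, Jersey); (Naples, Naples); (Naples, Oslo); (Naples, Quebec); (Naples, Tokyo); (Oslo, Jersey); (Oslo, Naples); (Quebec, Jersey); (Quebec, Naples); (Quebec, Oslo); (Tokyo, Jersey); (Tokyo, Naples); (Tokyo, Oslo); (NULL, Naples); (NULL, Seattle)

LEFT JOIN keeps every row from `airports a`; unmatched rows get NULL for `airports b`'s columns.
Matching on a.code < b.code. A NULL in a compared column never satisfies the condition.
- a row (code=HP): matches 4 b row(s) → 4 output row(s).
- a row (code=NULL): no match → kept, b columns NULL.
- a row (code=OC): no match → kept, b columns NULL.
- a row (code=HP): matches 4 b row(s) → 4 output row(s).
- a row (code=MT): matches 1 b row(s) → 1 output row(s).
- a row (code=LS): matches 3 b row(s) → 3 output row(s).
- a row (code=MT): matches 1 b row(s) → 1 output row(s).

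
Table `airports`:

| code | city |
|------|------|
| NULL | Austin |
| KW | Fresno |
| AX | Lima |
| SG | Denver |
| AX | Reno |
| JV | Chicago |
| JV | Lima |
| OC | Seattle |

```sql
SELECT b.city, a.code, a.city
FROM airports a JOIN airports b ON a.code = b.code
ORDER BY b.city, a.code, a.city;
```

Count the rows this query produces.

11

INNER JOIN keeps only pairs where the ON condition holds.
Matching on a.code = b.code. A NULL in a compared column never satisfies the condition.
- a (code=NULL) has no partner → excluded.
- a (code=KW) pairs with 1 row(s) of b.
- a (code=AX) pairs with 2 row(s) of b.
- a (code=SG) pairs with 1 row(s) of b.
- a (code=AX) pairs with 2 row(s) of b.
- a (code=JV) pairs with 2 row(s) of b.
- a (code=JV) pairs with 2 row(s) of b.
- a (code=OC) pairs with 1 row(s) of b.
Total: 11 rows.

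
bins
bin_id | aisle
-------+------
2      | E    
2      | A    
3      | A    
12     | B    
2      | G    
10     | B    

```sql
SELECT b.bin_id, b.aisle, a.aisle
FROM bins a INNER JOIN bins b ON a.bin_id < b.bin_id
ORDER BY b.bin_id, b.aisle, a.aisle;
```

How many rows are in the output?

12

INNER JOIN keeps only pairs where the ON condition holds.
Matching on a.bin_id < b.bin_id.
Matched pairs: 12.
Total: 12 rows.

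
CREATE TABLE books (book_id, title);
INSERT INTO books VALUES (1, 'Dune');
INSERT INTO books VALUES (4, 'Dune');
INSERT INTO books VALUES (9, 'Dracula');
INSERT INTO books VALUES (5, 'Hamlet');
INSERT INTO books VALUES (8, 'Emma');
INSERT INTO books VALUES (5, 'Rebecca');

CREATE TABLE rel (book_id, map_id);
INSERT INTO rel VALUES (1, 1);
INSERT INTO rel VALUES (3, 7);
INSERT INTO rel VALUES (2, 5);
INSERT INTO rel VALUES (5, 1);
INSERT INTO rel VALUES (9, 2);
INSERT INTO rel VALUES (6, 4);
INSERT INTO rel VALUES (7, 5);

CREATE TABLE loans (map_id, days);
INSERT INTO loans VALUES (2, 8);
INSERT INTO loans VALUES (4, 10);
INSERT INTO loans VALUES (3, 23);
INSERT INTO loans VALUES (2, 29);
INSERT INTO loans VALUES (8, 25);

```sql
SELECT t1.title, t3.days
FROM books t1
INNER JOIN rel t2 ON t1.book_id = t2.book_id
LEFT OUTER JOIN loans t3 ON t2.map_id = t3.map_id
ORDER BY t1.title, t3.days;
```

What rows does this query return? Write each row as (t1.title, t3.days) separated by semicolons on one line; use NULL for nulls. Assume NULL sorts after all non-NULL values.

Evaluate left to right. First `books t1 INNER JOIN rel t2` on book_id: 4 row(s).
Then LEFT JOIN `loans t3` on map_id: each of those 4 rows is kept; rows whose t2.map_id has no match in t3 get NULL for t3's columns.

(Dracula, 8); (Dracula, 29); (Dune, NULL); (Hamlet, NULL); (Rebecca, NULL)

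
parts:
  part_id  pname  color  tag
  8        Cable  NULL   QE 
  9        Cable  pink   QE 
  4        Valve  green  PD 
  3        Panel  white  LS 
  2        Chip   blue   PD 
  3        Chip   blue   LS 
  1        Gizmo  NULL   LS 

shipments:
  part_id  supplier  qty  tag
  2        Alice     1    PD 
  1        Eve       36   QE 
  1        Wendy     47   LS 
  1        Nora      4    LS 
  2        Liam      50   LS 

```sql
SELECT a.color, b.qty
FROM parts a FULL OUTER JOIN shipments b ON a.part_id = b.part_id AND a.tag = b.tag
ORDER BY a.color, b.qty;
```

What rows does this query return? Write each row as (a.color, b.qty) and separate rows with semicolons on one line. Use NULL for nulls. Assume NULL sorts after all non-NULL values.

(blue, 1); (blue, NULL); (green, NULL); (pink, NULL); (white, NULL); (NULL, 4); (NULL, 36); (NULL, 47); (NULL, 50); (NULL, NULL)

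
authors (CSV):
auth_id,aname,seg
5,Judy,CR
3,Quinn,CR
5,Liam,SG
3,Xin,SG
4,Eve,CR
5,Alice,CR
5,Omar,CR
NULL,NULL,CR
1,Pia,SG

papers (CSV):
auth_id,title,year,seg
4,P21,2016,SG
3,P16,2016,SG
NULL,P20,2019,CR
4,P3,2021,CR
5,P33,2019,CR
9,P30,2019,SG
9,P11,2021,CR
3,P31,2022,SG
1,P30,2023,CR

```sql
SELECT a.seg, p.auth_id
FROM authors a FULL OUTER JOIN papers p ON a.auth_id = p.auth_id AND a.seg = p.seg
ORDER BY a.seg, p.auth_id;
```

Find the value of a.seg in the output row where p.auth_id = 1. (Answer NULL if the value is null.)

NULL

FULL OUTER JOIN keeps every row from both sides; unmatched rows get NULL for the other side's columns.
Matching on a.auth_id = p.auth_id AND a.seg = p.seg. A NULL in a compared column never satisfies the condition.
- a (auth_id=5, seg=CR) pairs with 1 row(s) of p.
- a (auth_id=3, seg=CR) has no partner → padded with NULL.
- a (auth_id=5, seg=SG) has no partner → padded with NULL.
- a (auth_id=3, seg=SG) pairs with 2 row(s) of p.
- a (auth_id=4, seg=CR) pairs with 1 row(s) of p.
- a (auth_id=5, seg=CR) pairs with 1 row(s) of p.
- a (auth_id=5, seg=CR) pairs with 1 row(s) of p.
- a (auth_id=NULL, seg=CR) has no partner → padded with NULL.
- a (auth_id=1, seg=SG) has no partner → padded with NULL.
- 5 row(s) from p found no a partner → padded with NULL.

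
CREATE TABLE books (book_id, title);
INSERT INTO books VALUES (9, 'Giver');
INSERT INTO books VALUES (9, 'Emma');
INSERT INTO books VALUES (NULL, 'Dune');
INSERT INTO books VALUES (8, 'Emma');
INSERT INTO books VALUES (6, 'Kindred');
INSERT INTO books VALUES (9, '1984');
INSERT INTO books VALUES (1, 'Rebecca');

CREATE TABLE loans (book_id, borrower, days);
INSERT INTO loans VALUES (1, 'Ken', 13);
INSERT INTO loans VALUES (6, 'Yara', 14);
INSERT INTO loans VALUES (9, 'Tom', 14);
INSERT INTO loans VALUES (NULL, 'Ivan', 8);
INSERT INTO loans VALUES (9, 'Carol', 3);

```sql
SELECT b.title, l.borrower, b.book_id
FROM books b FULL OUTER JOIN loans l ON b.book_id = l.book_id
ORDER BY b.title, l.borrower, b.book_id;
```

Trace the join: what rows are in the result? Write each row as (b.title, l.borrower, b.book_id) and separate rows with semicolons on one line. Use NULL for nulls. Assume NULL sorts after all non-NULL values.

(1984, Carol, 9); (1984, Tom, 9); (Dune, NULL, NULL); (Emma, Carol, 9); (Emma, Tom, 9); (Emma, NULL, 8); (Giver, Carol, 9); (Giver, Tom, 9); (Kindred, Yara, 6); (Rebecca, Ken, 1); (NULL, Ivan, NULL)

FULL OUTER JOIN keeps every row from both sides; unmatched rows get NULL for the other side's columns.
Matching on b.book_id = l.book_id. A NULL in a compared column never satisfies the condition.
Matched pairs: 8; unmatched b rows kept: 2; unmatched l rows kept: 1.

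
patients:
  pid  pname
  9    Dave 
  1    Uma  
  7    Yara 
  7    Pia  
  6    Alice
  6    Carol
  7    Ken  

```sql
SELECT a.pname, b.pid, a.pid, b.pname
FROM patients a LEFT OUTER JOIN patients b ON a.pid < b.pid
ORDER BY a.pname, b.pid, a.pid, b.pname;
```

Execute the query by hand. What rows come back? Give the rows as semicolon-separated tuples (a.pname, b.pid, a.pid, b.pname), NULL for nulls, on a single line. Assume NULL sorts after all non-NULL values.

(Alice, 7, 6, Ken); (Alice, 7, 6, Pia); (Alice, 7, 6, Yara); (Alice, 9, 6, Dave); (Carol, 7, 6, Ken); (Carol, 7, 6, Pia); (Carol, 7, 6, Yara); (Carol, 9, 6, Dave); (Dave, NULL, 9, NULL); (Ken, 9, 7, Dave); (Pia, 9, 7, Dave); (Uma, 6, 1, Alice); (Uma, 6, 1, Carol); (Uma, 7, 1, Ken); (Uma, 7, 1, Pia); (Uma, 7, 1, Yara); (Uma, 9, 1, Dave); (Yara, 9, 7, Dave)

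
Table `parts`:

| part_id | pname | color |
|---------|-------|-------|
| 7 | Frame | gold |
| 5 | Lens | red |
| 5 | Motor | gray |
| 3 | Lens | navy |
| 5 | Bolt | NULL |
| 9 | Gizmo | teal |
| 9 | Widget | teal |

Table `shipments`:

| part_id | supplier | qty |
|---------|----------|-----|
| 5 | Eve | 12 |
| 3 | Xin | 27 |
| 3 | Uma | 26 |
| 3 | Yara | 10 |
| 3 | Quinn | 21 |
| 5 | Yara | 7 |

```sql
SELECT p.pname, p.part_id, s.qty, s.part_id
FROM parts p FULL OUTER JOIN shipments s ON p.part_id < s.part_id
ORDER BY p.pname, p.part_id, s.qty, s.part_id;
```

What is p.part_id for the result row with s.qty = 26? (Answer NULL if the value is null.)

NULL

FULL OUTER JOIN keeps every row from both sides; unmatched rows get NULL for the other side's columns.
Matching on p.part_id < s.part_id.
- part_id=7: no s row matches, row kept with s columns NULL.
- part_id=5: no s row matches, row kept with s columns NULL.
- part_id=5: no s row matches, row kept with s columns NULL.
- part_id=3: 2 matching s row(s), so 2 row(s) emitted.
- part_id=5: no s row matches, row kept with s columns NULL.
- part_id=9: no s row matches, row kept with s columns NULL.
- part_id=9: no s row matches, row kept with s columns NULL.
- 4 s row(s) had no p match → kept, p columns NULL.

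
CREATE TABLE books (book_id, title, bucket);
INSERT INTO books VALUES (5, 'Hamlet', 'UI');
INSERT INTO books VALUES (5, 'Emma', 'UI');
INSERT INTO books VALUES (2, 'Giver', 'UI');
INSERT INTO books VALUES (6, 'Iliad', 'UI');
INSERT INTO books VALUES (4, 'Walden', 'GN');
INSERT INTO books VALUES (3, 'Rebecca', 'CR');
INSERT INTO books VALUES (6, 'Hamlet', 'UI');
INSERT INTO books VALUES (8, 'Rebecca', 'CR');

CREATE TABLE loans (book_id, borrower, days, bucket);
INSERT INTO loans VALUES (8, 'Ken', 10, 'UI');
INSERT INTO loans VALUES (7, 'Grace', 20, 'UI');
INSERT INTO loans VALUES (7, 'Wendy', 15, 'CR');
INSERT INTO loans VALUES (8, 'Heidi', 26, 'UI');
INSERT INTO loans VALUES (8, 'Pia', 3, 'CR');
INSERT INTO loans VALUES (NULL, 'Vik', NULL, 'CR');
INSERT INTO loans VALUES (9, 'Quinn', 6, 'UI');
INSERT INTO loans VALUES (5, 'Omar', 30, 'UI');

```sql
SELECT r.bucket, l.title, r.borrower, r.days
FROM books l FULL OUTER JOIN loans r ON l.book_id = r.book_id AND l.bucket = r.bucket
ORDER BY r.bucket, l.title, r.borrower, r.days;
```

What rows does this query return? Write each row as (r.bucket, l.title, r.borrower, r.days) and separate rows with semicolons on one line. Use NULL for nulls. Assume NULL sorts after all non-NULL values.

FULL OUTER JOIN keeps every row from both sides; unmatched rows get NULL for the other side's columns.
Matching on l.book_id = r.book_id AND l.bucket = r.bucket. A NULL in a compared column never satisfies the condition.
- l (book_id=5, bucket=UI) pairs with 1 row(s) of r.
- l (book_id=5, bucket=UI) pairs with 1 row(s) of r.
- l (book_id=2, bucket=UI) has no partner → padded with NULL.
- l (book_id=6, bucket=UI) has no partner → padded with NULL.
- l (book_id=4, bucket=GN) has no partner → padded with NULL.
- l (book_id=3, bucket=CR) has no partner → padded with NULL.
- l (book_id=6, bucket=UI) has no partner → padded with NULL.
- l (book_id=8, bucket=CR) pairs with 1 row(s) of r.
- 6 row(s) from r found no l partner → padded with NULL.

(CR, Rebecca, Pia, 3); (CR, NULL, Vik, NULL); (CR, NULL, Wendy, 15); (UI, Emma, Omar, 30); (UI, Hamlet, Omar, 30); (UI, NULL, Grace, 20); (UI, NULL, Heidi, 26); (UI, NULL, Ken, 10); (UI, NULL, Quinn, 6); (NULL, Giver, NULL, NULL); (NULL, Hamlet, NULL, NULL); (NULL, Iliad, NULL, NULL); (NULL, Rebecca, NULL, NULL); (NULL, Walden, NULL, NULL)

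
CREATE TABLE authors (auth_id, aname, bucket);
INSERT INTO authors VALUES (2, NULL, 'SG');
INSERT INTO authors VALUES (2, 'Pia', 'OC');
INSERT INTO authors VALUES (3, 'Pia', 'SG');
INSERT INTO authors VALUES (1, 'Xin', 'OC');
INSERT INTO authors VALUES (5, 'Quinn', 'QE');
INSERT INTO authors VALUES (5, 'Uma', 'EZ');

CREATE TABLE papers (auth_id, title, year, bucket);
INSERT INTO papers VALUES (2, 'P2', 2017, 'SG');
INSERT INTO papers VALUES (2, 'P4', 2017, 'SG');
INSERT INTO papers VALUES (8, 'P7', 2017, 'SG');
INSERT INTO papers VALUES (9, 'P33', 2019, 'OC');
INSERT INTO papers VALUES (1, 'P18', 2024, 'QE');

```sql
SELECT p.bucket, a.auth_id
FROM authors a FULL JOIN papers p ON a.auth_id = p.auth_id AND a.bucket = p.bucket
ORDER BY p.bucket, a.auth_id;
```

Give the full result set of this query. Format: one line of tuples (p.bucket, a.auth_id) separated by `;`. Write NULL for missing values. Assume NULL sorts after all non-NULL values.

(OC, NULL); (QE, NULL); (SG, 2); (SG, 2); (SG, NULL); (NULL, 1); (NULL, 2); (NULL, 3); (NULL, 5); (NULL, 5)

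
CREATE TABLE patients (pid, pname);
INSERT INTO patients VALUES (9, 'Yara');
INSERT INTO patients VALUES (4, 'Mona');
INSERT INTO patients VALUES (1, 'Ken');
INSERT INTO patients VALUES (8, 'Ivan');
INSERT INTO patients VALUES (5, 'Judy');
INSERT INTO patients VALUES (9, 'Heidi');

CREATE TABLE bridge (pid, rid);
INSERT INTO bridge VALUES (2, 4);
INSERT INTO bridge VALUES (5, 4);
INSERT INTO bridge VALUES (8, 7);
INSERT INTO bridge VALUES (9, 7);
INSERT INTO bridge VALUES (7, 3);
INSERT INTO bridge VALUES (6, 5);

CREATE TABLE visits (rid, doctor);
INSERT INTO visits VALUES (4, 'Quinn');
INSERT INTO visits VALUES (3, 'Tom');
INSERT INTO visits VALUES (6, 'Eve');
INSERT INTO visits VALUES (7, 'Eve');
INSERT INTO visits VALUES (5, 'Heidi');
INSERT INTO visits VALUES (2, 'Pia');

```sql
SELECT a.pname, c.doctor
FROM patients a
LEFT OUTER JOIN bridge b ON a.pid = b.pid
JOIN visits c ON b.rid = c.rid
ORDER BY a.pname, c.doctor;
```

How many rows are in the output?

Joins associate left-to-right: patients LEFT JOIN bridge on pid gives 6 intermediate row(s).
Then INNER JOIN `visits c` on rid: keep only rows whose b.rid appears in c.
Result: 4 row(s).

4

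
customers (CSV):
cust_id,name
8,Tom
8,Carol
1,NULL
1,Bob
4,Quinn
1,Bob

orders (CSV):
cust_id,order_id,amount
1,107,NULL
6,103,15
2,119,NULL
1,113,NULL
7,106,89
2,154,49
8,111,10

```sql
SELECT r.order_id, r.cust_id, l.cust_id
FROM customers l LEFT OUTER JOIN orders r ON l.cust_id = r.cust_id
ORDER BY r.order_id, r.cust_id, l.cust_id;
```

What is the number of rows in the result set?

9

LEFT JOIN keeps every row from `customers`; unmatched rows get NULL for `orders`'s columns.
Matching on l.cust_id = r.cust_id.
- l[0] cust_id=8 → 1 match(es) in r → 1 row(s).
- l[1] cust_id=8 → 1 match(es) in r → 1 row(s).
- l[2] cust_id=1 → 2 match(es) in r → 2 row(s).
- l[3] cust_id=1 → 2 match(es) in r → 2 row(s).
- l[4] cust_id=4 → no match; kept with NULLs on the r side.
- l[5] cust_id=1 → 2 match(es) in r → 2 row(s).
Total: 8 matched + 1 padded = 9 rows.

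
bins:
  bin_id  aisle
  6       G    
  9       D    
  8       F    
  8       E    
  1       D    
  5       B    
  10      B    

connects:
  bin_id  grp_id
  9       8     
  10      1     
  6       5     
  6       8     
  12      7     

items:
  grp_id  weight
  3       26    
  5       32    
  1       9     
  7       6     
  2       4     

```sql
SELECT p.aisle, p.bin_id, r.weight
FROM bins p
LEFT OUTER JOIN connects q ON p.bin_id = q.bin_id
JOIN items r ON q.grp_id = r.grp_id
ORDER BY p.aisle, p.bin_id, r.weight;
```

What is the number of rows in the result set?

Evaluate left to right. First `bins p LEFT JOIN connects q` on bin_id: 8 row(s).
Then INNER JOIN `items r` on grp_id: keep only rows whose q.grp_id appears in r.
Result: 2 row(s).

2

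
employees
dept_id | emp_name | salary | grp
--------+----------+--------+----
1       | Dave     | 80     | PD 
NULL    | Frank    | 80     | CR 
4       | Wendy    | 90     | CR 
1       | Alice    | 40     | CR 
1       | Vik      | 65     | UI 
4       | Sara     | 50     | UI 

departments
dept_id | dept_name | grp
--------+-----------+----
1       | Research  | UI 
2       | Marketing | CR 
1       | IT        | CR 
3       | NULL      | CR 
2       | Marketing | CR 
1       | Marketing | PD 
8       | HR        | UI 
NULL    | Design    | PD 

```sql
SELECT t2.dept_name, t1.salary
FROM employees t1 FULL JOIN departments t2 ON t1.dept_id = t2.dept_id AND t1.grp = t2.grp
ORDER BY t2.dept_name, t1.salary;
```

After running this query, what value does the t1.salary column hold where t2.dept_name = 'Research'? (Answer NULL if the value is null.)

65

FULL OUTER JOIN keeps every row from both sides; unmatched rows get NULL for the other side's columns.
Matching on t1.dept_id = t2.dept_id AND t1.grp = t2.grp. A NULL in a compared column never satisfies the condition.
- t1 row (dept_id=1, grp=PD): matches 1 t2 row(s) → 1 output row(s).
- t1 row (dept_id=NULL, grp=CR): no match → kept, t2 columns NULL.
- t1 row (dept_id=4, grp=CR): no match → kept, t2 columns NULL.
- t1 row (dept_id=1, grp=CR): matches 1 t2 row(s) → 1 output row(s).
- t1 row (dept_id=1, grp=UI): matches 1 t2 row(s) → 1 output row(s).
- t1 row (dept_id=4, grp=UI): no match → kept, t2 columns NULL.
- 5 row(s) from t2 found no t1 partner → padded with NULL.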